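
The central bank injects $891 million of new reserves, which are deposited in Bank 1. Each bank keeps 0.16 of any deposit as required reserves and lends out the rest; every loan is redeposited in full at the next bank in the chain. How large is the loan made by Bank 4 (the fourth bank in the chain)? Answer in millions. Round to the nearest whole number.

$444 million

Each bank lends a fraction (1 − rr) = 0.8400 of the deposit it receives, so Bank 4 receives 891·0.8400^3 and lends 891·0.8400^4 ≈ 443.6034 million.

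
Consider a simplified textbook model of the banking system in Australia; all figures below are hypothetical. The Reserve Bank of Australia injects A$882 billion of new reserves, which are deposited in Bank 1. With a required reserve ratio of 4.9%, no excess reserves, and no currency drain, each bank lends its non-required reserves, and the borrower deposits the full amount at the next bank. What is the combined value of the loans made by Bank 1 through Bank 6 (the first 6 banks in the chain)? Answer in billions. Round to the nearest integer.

Bank i lends (1 − rr)^i of the original deposit: Bank 1 lends 882·0.9510 = 838.7820, Bank 2 lends 882·0.9510² ≈ 797.6817, and so on.
Summing a geometric series: total = 882·[0.9510·(1 − 0.9510^6) / (1 − 0.9510)] ≈ 4455.0141 billion.

A$4455 billion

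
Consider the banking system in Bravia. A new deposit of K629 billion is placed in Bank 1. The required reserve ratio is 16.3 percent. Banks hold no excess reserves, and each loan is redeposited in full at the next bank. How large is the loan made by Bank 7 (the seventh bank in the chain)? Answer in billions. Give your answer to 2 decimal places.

Each bank lends a fraction (1 − rr) = 0.8370 of the deposit it receives, so Bank 7 receives 629·0.8370^6 and lends 629·0.8370^7 ≈ 181.0210 billion.

K181.02 billion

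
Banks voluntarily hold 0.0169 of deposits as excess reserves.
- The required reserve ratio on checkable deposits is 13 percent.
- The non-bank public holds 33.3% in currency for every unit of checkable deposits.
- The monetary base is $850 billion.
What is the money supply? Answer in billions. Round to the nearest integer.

$2361 billion

The money multiplier is m = (1 + c) / (rr + e + c) = (1 + 0.333) / (0.13 + 0.0169 + 0.333) ≈ 2.7777.
So M = m × MB = 2.7777 × 850 = 2361.045 billion.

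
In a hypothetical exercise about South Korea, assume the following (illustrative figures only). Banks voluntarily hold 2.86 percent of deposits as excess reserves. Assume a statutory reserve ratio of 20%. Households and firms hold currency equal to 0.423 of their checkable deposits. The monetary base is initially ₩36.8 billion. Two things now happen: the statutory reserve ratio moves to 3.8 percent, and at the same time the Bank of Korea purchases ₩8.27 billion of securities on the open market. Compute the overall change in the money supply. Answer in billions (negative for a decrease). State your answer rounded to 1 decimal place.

Before: m₁ = (1 + 0.423) / (0.2 + 0.0286 + 0.423) ≈ 2.1839, MB₁ = 36.8, so M₁ = 2.1839 × 36.8 ≈ 80.3675 billion.
After: m₂ = (1 + 0.423) / (0.038 + 0.0286 + 0.423) ≈ 2.9065, MB₂ = 36.8 + 8.27 = 45.07, so M₂ = 2.9065 × 45.07 ≈ 130.996 billion.
ΔM = M₂ − M₁ = 130.996 − 80.3675 = 50.6285 billion.

₩50.6 billion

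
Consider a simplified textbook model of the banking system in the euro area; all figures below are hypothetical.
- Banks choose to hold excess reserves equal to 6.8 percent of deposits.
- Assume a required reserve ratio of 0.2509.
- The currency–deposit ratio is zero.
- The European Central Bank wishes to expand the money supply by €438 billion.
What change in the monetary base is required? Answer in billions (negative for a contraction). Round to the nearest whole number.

€140 billion

The money multiplier is m = 1 / (rr + e) = 1 / (0.2509 + 0.068) ≈ 3.1358.
ΔMB = ΔM / m = (+438) / 3.1358 ≈ 139.6773 billion.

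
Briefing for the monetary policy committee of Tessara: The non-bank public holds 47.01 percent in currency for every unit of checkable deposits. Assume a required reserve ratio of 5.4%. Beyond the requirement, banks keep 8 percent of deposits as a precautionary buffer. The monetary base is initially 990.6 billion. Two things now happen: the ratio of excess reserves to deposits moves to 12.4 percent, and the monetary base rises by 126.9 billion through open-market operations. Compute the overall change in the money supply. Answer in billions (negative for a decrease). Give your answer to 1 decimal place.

Before: m₁ = (1 + 0.4701) / (0.054 + 0.08 + 0.4701) ≈ 2.433537, MB₁ = 990.6, so M₁ = 2.433537 × 990.6 ≈ 2410.6618 billion.
After: m₂ = (1 + 0.4701) / (0.054 + 0.124 + 0.4701) ≈ 2.268323, MB₂ = 990.6 + 126.9 = 1117.5, so M₂ = 2.268323 × 1117.5 ≈ 2534.851 billion.
ΔM = M₂ − M₁ = 2534.851 − 2410.6618 = 124.1892 billion.

124.2 billion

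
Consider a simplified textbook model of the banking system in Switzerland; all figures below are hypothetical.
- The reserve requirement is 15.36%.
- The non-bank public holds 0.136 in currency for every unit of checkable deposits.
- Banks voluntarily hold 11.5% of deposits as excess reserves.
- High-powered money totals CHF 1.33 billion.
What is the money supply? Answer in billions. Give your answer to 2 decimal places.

The money multiplier is m = (1 + c) / (rr + e + c) = (1 + 0.136) / (0.1536 + 0.115 + 0.136) ≈ 2.8077.
So M = m × MB = 2.8077 × 1.33 ≈ 3.7342 billion.

CHF 3.73 billion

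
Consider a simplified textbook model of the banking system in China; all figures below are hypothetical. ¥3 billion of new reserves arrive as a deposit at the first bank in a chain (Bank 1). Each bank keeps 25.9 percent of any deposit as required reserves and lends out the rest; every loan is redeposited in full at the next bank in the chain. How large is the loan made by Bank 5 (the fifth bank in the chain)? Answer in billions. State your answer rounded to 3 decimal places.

¥0.670 billion

Each bank lends a fraction (1 − rr) = 0.7410 of the deposit it receives, so Bank 5 receives 3·0.7410^4 and lends 3·0.7410^5 ≈ 0.6702 billion.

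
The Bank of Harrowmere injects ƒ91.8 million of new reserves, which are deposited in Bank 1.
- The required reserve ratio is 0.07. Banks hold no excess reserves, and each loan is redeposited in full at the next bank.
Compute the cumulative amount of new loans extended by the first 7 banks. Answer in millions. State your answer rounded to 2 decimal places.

Bank i lends (1 − rr)^i of the original deposit: Bank 1 lends 91.8·0.9300 = 85.3740, Bank 2 lends 91.8·0.9300² ≈ 79.3978, and so on.
Summing a geometric series: total = 91.8·[0.9300·(1 − 0.9300^7) / (1 − 0.9300)] ≈ 485.7770 million.

ƒ485.78 million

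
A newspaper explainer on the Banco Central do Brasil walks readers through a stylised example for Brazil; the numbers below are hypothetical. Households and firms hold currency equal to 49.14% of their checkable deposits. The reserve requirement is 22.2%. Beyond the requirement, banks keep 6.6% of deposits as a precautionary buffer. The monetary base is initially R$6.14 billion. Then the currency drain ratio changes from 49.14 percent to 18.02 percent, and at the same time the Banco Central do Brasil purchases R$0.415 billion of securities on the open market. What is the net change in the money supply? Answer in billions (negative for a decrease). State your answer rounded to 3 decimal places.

Before: m₁ = (1 + 0.4914) / (0.222 + 0.066 + 0.4914) ≈ 1.91352, MB₁ = 6.14, so M₁ = 1.91352 × 6.14 ≈ 11.749 billion.
After: m₂ = (1 + 0.1802) / (0.222 + 0.066 + 0.1802) ≈ 2.52072, MB₂ = 6.14 + 0.415 = 6.555, so M₂ = 2.52072 × 6.555 ≈ 16.5233 billion.
ΔM = M₂ − M₁ = 16.5233 − 11.749 = 4.7743 billion.

R$4.774 billion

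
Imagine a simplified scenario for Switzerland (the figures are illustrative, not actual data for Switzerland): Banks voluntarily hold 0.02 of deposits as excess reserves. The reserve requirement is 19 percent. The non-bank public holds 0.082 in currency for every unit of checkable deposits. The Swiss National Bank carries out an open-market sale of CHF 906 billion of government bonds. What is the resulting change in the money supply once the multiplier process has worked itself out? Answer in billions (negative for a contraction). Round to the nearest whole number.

The money multiplier is m = (1 + c) / (rr + e + c) = (1 + 0.082) / (0.19 + 0.02 + 0.082) ≈ 3.7055.
The sale removes 906 billion of base, so ΔM = m × ΔMB = 3.7055 × (−906) = -3357.183 billion.

-3357 billion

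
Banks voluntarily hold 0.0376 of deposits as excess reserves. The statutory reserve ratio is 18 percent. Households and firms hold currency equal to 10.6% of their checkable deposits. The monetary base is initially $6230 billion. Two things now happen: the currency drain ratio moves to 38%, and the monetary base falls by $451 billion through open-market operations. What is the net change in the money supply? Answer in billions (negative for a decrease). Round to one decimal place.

Before: m₁ = (1 + 0.106) / (0.18 + 0.0376 + 0.106) ≈ 3.417800, MB₁ = 6230, so M₁ = 3.417800 × 6230 = 21292.894 billion.
After: m₂ = (1 + 0.38) / (0.18 + 0.0376 + 0.38) ≈ 2.309237, MB₂ = 6230 − 451 = 5779, so M₂ = 2.309237 × 5779 ≈ 13345.0806 billion.
ΔM = M₂ − M₁ = 13345.0806 − 21292.894 = -7947.8134 billion.

-7947.8 billion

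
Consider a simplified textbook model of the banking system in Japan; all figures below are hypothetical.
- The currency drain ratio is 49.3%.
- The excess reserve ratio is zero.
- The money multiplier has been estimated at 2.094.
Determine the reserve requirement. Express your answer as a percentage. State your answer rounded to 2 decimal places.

Using m = 2.094. Since m = (1 + c)/(c + rr + e), the denominator satisfies c + rr + e = (1 + c)/m = (1 + 0.493) / 2.094 ≈ 0.712989.
With c = 0.493 and e = 0, the reserve requirement is 0.712989 − 0.493 − 0 = 0.219989.

22.00%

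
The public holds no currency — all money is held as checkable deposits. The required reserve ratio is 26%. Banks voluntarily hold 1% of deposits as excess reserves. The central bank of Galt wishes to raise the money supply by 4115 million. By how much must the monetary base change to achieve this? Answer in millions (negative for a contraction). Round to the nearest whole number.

The money multiplier is m = 1 / (rr + e) = 1 / (0.26 + 0.01) ≈ 3.70370.
ΔMB = ΔM / m = (+4115) / 3.70370 ≈ 1111.0511 million.

1111 million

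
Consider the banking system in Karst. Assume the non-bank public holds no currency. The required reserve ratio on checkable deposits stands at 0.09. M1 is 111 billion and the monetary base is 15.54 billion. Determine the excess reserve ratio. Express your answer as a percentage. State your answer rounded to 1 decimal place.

Using m = M/MB = 111/15.54 ≈ 7.142857. Since m = (1 + c)/(c + rr + e), the denominator satisfies c + rr + e = (1 + c)/m = (1 + 0) / 7.142857 ≈ 0.140000.
With c = 0 and rr = 0.09, the excess reserve ratio is 0.140000 − 0 − 0.09 = 0.05.

5.0%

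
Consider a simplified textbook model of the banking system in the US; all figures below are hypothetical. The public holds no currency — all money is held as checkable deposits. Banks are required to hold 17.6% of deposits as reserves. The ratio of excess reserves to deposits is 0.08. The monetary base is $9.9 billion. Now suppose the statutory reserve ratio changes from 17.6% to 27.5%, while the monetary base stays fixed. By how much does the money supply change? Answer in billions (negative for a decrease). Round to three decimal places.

-10.785 billion

Initially m₁ = 1 / (0.176 + 0.08) = 3.90625, so M₁ = 3.90625 × 9.9 ≈ 38.6719 billion.
After the change m₂ = 1 / (0.275 + 0.08) ≈ 2.81690, so M₂ = 2.81690 × 9.9 ≈ 27.8873 billion.
ΔM = M₂ − M₁ = 27.8873 − 38.6719 = -10.7846 billion.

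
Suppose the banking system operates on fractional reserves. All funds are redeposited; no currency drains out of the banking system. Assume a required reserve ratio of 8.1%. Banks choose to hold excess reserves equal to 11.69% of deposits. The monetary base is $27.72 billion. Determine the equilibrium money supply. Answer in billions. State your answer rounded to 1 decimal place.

The money multiplier is m = 1 / (rr + e) = 1 / (0.081 + 0.1169) ≈ 5.0531.
So M = m × MB = 5.0531 × 27.72 ≈ 140.0719 billion.

$140.1 billion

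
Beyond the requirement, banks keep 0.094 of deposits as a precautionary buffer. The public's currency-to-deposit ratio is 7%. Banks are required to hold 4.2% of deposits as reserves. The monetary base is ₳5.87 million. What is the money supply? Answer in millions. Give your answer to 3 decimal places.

₳30.490 million

The money multiplier is m = (1 + c) / (rr + e + c) = (1 + 0.07) / (0.042 + 0.094 + 0.07) ≈ 5.19417.
So M = m × MB = 5.19417 × 5.87 ≈ 30.4898 million.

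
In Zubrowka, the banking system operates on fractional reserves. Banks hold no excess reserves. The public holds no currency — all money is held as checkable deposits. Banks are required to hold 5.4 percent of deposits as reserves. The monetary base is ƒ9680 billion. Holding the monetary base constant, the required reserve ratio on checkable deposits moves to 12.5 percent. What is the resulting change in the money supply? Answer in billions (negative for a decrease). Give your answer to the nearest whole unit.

Initially m₁ = 1 / (0.054) ≈ 18.51852, so M₁ = 18.51852 × 9680 = 179259.2736 billion.
After the change m₂ = 1 / (0.125) = 8, so M₂ = 8 × 9680 = 77440 billion.
ΔM = M₂ − M₁ = 77440 − 179259.2736 = -101819.2736 billion.

-101819 billion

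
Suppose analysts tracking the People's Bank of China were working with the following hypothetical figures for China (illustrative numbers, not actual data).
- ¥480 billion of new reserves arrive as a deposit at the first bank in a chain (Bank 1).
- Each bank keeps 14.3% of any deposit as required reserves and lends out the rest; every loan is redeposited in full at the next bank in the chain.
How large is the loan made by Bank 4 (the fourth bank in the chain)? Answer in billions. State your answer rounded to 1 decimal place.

¥258.9 billion

Each bank lends a fraction (1 − rr) = 0.8570 of the deposit it receives, so Bank 4 receives 480·0.8570^3 and lends 480·0.8570^4 ≈ 258.9194 billion.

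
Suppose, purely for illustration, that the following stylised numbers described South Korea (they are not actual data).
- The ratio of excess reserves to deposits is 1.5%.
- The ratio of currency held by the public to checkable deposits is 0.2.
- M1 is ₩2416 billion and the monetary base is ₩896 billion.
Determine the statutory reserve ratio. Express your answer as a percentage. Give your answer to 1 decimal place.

Using m = M/MB = 2416/896 ≈ 2.696429. Since m = (1 + c)/(c + rr + e), the denominator satisfies c + rr + e = (1 + c)/m = (1 + 0.2) / 2.696429 ≈ 0.445033.
With c = 0.2 and e = 0.015, the statutory reserve ratio is 0.445033 − 0.2 − 0.015 = 0.230033.

23.0%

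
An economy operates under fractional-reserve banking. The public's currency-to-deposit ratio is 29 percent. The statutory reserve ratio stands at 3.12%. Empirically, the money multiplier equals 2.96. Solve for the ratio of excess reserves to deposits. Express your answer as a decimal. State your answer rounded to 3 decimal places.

0.115

Using m = 2.96. Since m = (1 + c)/(c + rr + e), the denominator satisfies c + rr + e = (1 + c)/m = (1 + 0.29) / 2.96 ≈ 0.435811.
With c = 0.29 and rr = 0.0312, the ratio of excess reserves to deposits is 0.435811 − 0.29 − 0.0312 = 0.114611.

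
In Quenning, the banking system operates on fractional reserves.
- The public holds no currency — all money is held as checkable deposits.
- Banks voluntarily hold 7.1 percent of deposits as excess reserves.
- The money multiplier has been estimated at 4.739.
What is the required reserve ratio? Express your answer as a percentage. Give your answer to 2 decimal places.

14.00%

Using m = 4.739. Since m = (1 + c)/(c + rr + e), the denominator satisfies c + rr + e = (1 + c)/m = (1 + 0) / 4.739 ≈ 0.211015.
With c = 0 and e = 0.071, the required reserve ratio is 0.211015 − 0 − 0.071 = 0.140015.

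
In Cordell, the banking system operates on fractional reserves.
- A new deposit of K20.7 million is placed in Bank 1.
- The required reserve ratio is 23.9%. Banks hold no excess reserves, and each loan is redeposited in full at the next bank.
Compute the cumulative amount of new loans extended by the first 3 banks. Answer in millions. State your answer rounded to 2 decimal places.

Bank i lends (1 − rr)^i of the original deposit: Bank 1 lends 20.7·0.7610 = 15.7527, Bank 2 lends 20.7·0.7610² ≈ 11.9878, and so on.
Summing a geometric series: total = 20.7·[0.7610·(1 − 0.7610^3) / (1 − 0.7610)] ≈ 36.8632 million.

K36.86 million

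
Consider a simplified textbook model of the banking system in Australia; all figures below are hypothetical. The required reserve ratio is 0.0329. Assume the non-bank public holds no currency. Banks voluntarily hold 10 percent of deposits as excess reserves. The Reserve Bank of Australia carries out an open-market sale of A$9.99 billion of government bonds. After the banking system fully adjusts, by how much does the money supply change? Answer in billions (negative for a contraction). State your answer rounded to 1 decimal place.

The money multiplier is m = 1 / (rr + e) = 1 / (0.0329 + 0.1) ≈ 7.5245.
The sale removes 9.99 billion of base, so ΔM = m × ΔMB = 7.5245 × (−9.99) ≈ -75.1698 billion.

-75.2 billion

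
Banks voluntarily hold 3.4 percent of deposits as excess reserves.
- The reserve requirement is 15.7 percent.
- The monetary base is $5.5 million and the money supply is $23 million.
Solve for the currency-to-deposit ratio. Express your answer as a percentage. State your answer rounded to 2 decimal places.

6.33%

Using m = M/MB = 23/5.5 ≈ 4.181818. From m = (1 + c)/(c + rr + e), rearranging gives 1 + c = m·(c + rr + e), so c·(1 − m) = m·(rr + e) − 1.
Hence c = [m·(rr + e) − 1]/(1 − m) = [4.181818 × (0.157 + 0.034) − 1] / (1 − 4.181818) ≈ 0.063257.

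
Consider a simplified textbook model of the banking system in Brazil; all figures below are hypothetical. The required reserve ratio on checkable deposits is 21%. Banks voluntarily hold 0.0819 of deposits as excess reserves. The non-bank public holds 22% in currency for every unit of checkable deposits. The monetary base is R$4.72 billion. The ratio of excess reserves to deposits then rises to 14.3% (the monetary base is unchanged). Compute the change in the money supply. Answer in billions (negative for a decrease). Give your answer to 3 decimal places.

Initially m₁ = (1 + 0.22) / (0.21 + 0.0819 + 0.22) ≈ 2.38328, so M₁ = 2.38328 × 4.72 ≈ 11.2491 billion.
After the change m₂ = (1 + 0.22) / (0.21 + 0.143 + 0.22) ≈ 2.12914, so M₂ = 2.12914 × 4.72 ≈ 10.0495 billion.
ΔM = M₂ − M₁ = 10.0495 − 11.2491 = -1.1996 billion.

-1.200 billion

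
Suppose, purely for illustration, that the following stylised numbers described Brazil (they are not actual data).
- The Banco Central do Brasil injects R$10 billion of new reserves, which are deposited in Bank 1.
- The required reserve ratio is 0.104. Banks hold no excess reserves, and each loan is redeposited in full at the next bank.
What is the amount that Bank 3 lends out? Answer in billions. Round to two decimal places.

Each bank lends a fraction (1 − rr) = 0.8960 of the deposit it receives, so Bank 3 receives 10·0.8960^2 and lends 10·0.8960^3 ≈ 7.1932 billion.

R$7.19 billion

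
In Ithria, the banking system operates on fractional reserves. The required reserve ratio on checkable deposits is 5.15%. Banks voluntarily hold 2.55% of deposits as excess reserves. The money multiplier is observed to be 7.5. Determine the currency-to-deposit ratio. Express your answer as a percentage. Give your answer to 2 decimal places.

Using m = 7.5. From m = (1 + c)/(c + rr + e), rearranging gives 1 + c = m·(c + rr + e), so c·(1 − m) = m·(rr + e) − 1.
Hence c = [m·(rr + e) − 1]/(1 − m) = [7.5 × (0.0515 + 0.0255) − 1] / (1 − 7.5) = 0.065000.

6.50%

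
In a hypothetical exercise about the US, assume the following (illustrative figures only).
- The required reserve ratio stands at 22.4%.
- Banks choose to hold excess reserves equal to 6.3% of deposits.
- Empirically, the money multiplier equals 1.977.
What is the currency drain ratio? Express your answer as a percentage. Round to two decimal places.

Using m = 1.977. From m = (1 + c)/(c + rr + e), rearranging gives 1 + c = m·(c + rr + e), so c·(1 − m) = m·(rr + e) − 1.
Hence c = [m·(rr + e) − 1]/(1 − m) = [1.977 × (0.224 + 0.063) − 1] / (1 − 1.977) ≈ 0.442785.

44.28%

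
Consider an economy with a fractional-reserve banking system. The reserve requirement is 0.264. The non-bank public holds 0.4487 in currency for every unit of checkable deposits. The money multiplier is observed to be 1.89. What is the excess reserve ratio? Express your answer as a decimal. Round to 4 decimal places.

Using m = 1.89. Since m = (1 + c)/(c + rr + e), the denominator satisfies c + rr + e = (1 + c)/m = (1 + 0.4487) / 1.89 ≈ 0.766508.
With c = 0.4487 and rr = 0.264, the excess reserve ratio is 0.766508 − 0.4487 − 0.264 = 0.053808.

0.0538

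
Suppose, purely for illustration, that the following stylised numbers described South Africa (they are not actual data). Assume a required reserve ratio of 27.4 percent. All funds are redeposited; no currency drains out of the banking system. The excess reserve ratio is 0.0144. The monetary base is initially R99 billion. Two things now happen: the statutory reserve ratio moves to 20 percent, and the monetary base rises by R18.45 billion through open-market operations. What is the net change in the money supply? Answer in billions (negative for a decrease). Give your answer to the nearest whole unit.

Before: m₁ = 1 / (0.274 + 0.0144) ≈ 3.4674, MB₁ = 99, so M₁ = 3.4674 × 99 = 343.2726 billion.
After: m₂ = 1 / (0.2 + 0.0144) ≈ 4.6642, MB₂ = 99 + 18.45 = 117.45, so M₂ = 4.6642 × 117.45 ≈ 547.8103 billion.
ΔM = M₂ − M₁ = 547.8103 − 343.2726 = 204.5377 billion.

R205 billion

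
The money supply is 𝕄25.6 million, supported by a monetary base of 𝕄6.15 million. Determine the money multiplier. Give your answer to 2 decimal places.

4.16

The money multiplier is m = M / MB = 25.6 / 6.15 ≈ 4.16260.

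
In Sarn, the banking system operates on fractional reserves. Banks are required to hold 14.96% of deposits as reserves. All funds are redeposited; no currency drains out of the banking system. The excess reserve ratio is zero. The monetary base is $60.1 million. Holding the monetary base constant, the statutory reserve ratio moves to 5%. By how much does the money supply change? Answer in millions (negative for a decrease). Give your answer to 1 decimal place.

$800.3 million

Initially m₁ = 1 / (0.1496) ≈ 6.6845, so M₁ = 6.6845 × 60.1 ≈ 401.7385 million.
After the change m₂ = 1 / (0.05) = 20, so M₂ = 20 × 60.1 = 1202 million.
ΔM = M₂ − M₁ = 1202 − 401.7385 = 800.2615 million.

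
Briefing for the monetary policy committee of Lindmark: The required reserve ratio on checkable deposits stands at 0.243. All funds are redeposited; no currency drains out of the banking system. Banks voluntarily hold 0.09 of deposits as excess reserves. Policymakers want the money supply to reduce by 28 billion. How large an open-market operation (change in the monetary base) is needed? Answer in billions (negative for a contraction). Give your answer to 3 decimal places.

The money multiplier is m = 1 / (rr + e) = 1 / (0.243 + 0.09) ≈ 3.003003.
ΔMB = ΔM / m = (−28) / 3.003003 ≈ -9.324 billion.

-9.324 billion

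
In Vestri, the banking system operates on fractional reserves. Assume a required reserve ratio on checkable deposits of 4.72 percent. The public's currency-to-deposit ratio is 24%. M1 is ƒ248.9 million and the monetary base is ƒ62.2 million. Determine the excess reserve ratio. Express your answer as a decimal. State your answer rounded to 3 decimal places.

0.023

Using m = M/MB = 248.9/62.2 ≈ 4.001608. Since m = (1 + c)/(c + rr + e), the denominator satisfies c + rr + e = (1 + c)/m = (1 + 0.24) / 4.001608 ≈ 0.309875.
With c = 0.24 and rr = 0.0472, the excess reserve ratio is 0.309875 − 0.24 − 0.0472 = 0.022675.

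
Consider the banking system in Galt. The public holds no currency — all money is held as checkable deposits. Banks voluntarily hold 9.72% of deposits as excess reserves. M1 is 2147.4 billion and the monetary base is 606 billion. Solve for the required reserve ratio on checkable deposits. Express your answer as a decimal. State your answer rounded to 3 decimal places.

0.185

Using m = M/MB = 2147.4/606 ≈ 3.543564. Since m = (1 + c)/(c + rr + e), the denominator satisfies c + rr + e = (1 + c)/m = (1 + 0) / 3.543564 ≈ 0.282202.
With c = 0 and e = 0.0972, the required reserve ratio on checkable deposits is 0.282202 − 0 − 0.0972 = 0.185002.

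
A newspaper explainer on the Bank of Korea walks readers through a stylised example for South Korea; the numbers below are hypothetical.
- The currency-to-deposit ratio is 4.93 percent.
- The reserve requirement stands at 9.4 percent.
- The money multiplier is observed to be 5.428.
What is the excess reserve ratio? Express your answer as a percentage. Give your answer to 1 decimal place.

Using m = 5.428. Since m = (1 + c)/(c + rr + e), the denominator satisfies c + rr + e = (1 + c)/m = (1 + 0.0493) / 5.428 ≈ 0.193312.
With c = 0.0493 and rr = 0.094, the excess reserve ratio is 0.193312 − 0.0493 − 0.094 = 0.050012.

5.0%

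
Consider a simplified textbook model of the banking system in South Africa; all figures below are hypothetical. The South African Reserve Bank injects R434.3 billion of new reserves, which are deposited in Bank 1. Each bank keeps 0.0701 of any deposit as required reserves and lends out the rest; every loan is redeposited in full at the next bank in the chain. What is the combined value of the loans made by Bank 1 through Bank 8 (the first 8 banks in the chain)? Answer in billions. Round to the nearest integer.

Bank i lends (1 − rr)^i of the original deposit: Bank 1 lends 434.3·0.9299 ≈ 403.8556, Bank 2 lends 434.3·0.9299² ≈ 375.5453, and so on.
Summing a geometric series: total = 434.3·[0.9299·(1 − 0.9299^8) / (1 − 0.9299)] ≈ 2540.0808 billion.

R2540 billion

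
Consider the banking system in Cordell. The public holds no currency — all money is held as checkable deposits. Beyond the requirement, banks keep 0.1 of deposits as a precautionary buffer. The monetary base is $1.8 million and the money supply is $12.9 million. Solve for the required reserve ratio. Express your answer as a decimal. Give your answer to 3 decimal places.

Using m = M/MB = 12.9/1.8 ≈ 7.166667. Since m = (1 + c)/(c + rr + e), the denominator satisfies c + rr + e = (1 + c)/m = (1 + 0) / 7.166667 ≈ 0.139535.
With c = 0 and e = 0.1, the required reserve ratio is 0.139535 − 0 − 0.1 = 0.039535.

0.040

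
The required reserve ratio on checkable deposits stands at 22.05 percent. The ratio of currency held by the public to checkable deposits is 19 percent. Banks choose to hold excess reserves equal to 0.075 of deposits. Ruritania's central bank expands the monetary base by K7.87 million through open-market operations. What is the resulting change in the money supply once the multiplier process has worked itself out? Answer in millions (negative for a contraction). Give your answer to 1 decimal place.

The money multiplier is m = (1 + c) / (rr + e + c) = (1 + 0.19) / (0.2205 + 0.075 + 0.19) ≈ 2.4511.
The purchase adds 7.87 million of base, so ΔM = m × ΔMB = 2.4511 × (+7.87) ≈ 19.2902 million.

K19.3 million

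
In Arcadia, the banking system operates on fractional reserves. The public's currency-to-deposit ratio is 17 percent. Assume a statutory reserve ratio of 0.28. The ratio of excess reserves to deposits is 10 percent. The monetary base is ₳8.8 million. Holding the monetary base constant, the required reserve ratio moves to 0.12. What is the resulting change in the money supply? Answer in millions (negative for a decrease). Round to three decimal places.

₳7.680 million

Initially m₁ = (1 + 0.17) / (0.28 + 0.1 + 0.17) ≈ 2.12727, so M₁ = 2.12727 × 8.8 ≈ 18.72 million.
After the change m₂ = (1 + 0.17) / (0.12 + 0.1 + 0.17) = 3, so M₂ = 3 × 8.8 = 26.4 million.
ΔM = M₂ − M₁ = 26.4 − 18.72 = 7.68 million.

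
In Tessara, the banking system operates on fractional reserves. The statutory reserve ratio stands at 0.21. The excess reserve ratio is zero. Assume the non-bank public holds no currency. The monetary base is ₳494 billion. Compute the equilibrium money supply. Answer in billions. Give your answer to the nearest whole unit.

₳2352 billion

With no currency drain or excess reserves, the money multiplier is m = 1/rr = 1/0.21 ≈ 4.7619.
Money supply M = m × MB = 4.7619 × 494 = 2352.3786 billion.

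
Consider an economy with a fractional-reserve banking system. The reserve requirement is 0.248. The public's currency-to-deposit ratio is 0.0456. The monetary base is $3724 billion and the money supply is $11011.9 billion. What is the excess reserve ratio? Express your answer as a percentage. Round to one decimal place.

6.0%

Using m = M/MB = 11011.9/3724 ≈ 2.957009. Since m = (1 + c)/(c + rr + e), the denominator satisfies c + rr + e = (1 + c)/m = (1 + 0.0456) / 2.957009 ≈ 0.353601.
With c = 0.0456 and rr = 0.248, the excess reserve ratio is 0.353601 − 0.0456 − 0.248 = 0.060001.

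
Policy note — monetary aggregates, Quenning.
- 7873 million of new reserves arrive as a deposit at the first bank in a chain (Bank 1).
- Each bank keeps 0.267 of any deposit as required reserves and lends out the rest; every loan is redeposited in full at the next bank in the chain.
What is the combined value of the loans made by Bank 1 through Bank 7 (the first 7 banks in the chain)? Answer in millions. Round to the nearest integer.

19157 million

Bank i lends (1 − rr)^i of the original deposit: Bank 1 lends 7873·0.7330 = 5770.9090, Bank 2 lends 7873·0.7330² ≈ 4230.0763, and so on.
Summing a geometric series: total = 7873·[0.7330·(1 − 0.7330^7) / (1 − 0.7330)] ≈ 19156.5766 million.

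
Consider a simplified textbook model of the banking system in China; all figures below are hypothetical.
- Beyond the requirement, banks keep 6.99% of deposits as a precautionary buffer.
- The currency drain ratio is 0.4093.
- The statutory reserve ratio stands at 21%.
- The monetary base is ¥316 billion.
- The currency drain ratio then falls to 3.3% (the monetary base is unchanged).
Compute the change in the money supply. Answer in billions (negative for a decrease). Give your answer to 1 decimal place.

Initially m₁ = (1 + 0.4093) / (0.21 + 0.0699 + 0.4093) ≈ 2.04483, so M₁ = 2.04483 × 316 ≈ 646.1663 billion.
After the change m₂ = (1 + 0.033) / (0.21 + 0.0699 + 0.033) ≈ 3.30137, so M₂ = 3.30137 × 316 ≈ 1043.2329 billion.
ΔM = M₂ − M₁ = 1043.2329 − 646.1663 = 397.0666 billion.

¥397.1 billion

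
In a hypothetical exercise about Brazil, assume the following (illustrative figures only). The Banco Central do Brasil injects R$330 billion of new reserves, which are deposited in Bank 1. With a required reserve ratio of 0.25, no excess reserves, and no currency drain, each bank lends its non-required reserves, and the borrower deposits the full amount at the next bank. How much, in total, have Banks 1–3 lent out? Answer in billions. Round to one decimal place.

R$572.3 billion

Bank i lends (1 − rr)^i of the original deposit: Bank 1 lends 330·0.7500 = 247.5000, Bank 2 lends 330·0.7500² = 185.6250, and so on.
Summing a geometric series: total = 330·[0.7500·(1 − 0.7500^3) / (1 − 0.7500)] ≈ 572.3438 billion.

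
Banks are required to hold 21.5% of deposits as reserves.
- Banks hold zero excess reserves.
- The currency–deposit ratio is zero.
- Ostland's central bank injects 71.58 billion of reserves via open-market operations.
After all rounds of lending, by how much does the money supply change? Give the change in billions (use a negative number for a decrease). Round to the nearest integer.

The simple money multiplier is m = 1/rr = 1/0.215 ≈ 4.6512.
An open-market purchase increases the monetary base by 71.58 billion, so ΔM = m × ΔMB = 4.6512 × 71.58 ≈ 332.9329 billion.

333 billion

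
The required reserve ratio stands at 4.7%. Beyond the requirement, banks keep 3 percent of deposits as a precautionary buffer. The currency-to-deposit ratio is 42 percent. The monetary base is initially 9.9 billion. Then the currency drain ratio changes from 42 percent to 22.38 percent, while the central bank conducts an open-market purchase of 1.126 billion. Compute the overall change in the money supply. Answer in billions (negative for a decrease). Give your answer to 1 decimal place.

Before: m₁ = (1 + 0.42) / (0.047 + 0.03 + 0.42) ≈ 2.8571, MB₁ = 9.9, so M₁ = 2.8571 × 9.9 ≈ 28.2853 billion.
After: m₂ = (1 + 0.2238) / (0.047 + 0.03 + 0.2238) ≈ 4.0685, MB₂ = 9.9 + 1.126 = 11.026, so M₂ = 4.0685 × 11.026 ≈ 44.8593 billion.
ΔM = M₂ − M₁ = 44.8593 − 28.2853 = 16.574 billion.

16.6 billion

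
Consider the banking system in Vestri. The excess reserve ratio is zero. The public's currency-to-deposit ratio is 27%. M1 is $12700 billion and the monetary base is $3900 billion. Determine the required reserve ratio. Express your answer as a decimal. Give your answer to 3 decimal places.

0.120

Using m = M/MB = 12700/3900 ≈ 3.256410. Since m = (1 + c)/(c + rr + e), the denominator satisfies c + rr + e = (1 + c)/m = (1 + 0.27) / 3.256410 ≈ 0.390000.
With c = 0.27 and e = 0, the required reserve ratio is 0.390000 − 0.27 − 0 = 0.12.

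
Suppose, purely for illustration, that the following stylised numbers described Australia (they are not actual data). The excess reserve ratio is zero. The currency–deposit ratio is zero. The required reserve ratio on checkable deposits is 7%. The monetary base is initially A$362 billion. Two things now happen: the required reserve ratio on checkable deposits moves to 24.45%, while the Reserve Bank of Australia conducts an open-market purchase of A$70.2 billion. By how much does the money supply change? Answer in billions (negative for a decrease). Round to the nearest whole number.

-3404 billion

Before: m₁ = 1 / (0.07) ≈ 14.2857, MB₁ = 362, so M₁ = 14.2857 × 362 = 5171.4234 billion.
After: m₂ = 1 / (0.2445) ≈ 4.09, MB₂ = 362 + 70.2 = 432.2, so M₂ = 4.09 × 432.2 = 1767.698 billion.
ΔM = M₂ − M₁ = 1767.698 − 5171.4234 = -3403.7254 billion.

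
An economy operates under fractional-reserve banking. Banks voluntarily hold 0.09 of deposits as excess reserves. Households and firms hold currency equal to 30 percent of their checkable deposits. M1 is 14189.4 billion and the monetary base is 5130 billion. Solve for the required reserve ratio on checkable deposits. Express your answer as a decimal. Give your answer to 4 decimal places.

Using m = M/MB = 14189.4/5130 ≈ 2.765965. Since m = (1 + c)/(c + rr + e), the denominator satisfies c + rr + e = (1 + c)/m = (1 + 0.3) / 2.765965 ≈ 0.469999.
With c = 0.3 and e = 0.09, the required reserve ratio on checkable deposits is 0.469999 − 0.3 − 0.09 = 0.079999.

0.0800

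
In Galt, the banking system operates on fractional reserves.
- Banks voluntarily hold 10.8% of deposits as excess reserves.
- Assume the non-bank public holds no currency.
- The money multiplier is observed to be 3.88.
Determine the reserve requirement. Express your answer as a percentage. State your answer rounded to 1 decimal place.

15.0%

Using m = 3.88. Since m = (1 + c)/(c + rr + e), the denominator satisfies c + rr + e = (1 + c)/m = (1 + 0) / 3.88 ≈ 0.257732.
With c = 0 and e = 0.108, the reserve requirement is 0.257732 − 0 − 0.108 = 0.149732.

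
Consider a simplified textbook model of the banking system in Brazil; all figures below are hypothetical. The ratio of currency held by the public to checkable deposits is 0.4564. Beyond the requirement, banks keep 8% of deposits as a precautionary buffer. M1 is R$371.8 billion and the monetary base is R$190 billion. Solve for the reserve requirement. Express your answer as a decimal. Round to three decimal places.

Using m = M/MB = 371.8/190 ≈ 1.956842. Since m = (1 + c)/(c + rr + e), the denominator satisfies c + rr + e = (1 + c)/m = (1 + 0.4564) / 1.956842 ≈ 0.744260.
With c = 0.4564 and e = 0.08, the reserve requirement is 0.744260 − 0.4564 − 0.08 = 0.20786.

0.208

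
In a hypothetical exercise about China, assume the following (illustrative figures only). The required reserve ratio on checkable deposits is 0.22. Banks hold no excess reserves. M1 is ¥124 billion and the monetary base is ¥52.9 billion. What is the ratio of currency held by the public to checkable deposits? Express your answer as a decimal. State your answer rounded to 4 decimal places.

Using m = M/MB = 124/52.9 ≈ 2.344045. From m = (1 + c)/(c + rr + e), rearranging gives 1 + c = m·(c + rr + e), so c·(1 − m) = m·(rr + e) − 1.
Hence c = [m·(rr + e) − 1]/(1 − m) = [2.344045 × (0.22 + 0) − 1] / (1 − 2.344045) ≈ 0.360338.

0.3603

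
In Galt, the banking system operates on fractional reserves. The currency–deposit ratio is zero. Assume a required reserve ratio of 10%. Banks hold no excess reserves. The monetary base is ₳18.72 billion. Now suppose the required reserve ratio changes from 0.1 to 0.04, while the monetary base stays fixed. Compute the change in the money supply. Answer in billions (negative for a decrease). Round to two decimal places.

Initially m₁ = 1 / (0.1) = 10, so M₁ = 10 × 18.72 = 187.2 billion.
After the change m₂ = 1 / (0.04) = 25, so M₂ = 25 × 18.72 = 468 billion.
ΔM = M₂ − M₁ = 468 − 187.2 = 280.8 billion.

₳280.80 billion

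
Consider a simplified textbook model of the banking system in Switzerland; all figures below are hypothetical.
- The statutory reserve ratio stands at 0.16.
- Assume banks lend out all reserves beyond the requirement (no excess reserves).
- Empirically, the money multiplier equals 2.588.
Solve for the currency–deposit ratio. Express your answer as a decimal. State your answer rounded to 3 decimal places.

Using m = 2.588. From m = (1 + c)/(c + rr + e), rearranging gives 1 + c = m·(c + rr + e), so c·(1 − m) = m·(rr + e) − 1.
Hence c = [m·(rr + e) − 1]/(1 − m) = [2.588 × (0.16 + 0) − 1] / (1 − 2.588) ≈ 0.368967.

0.369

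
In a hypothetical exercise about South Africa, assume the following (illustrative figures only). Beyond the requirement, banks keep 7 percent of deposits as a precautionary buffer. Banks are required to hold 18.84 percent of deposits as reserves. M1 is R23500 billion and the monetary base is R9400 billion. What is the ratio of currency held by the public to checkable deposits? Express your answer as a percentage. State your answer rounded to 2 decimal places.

Using m = M/MB = 23500/9400 = 2.500000. From m = (1 + c)/(c + rr + e), rearranging gives 1 + c = m·(c + rr + e), so c·(1 − m) = m·(rr + e) − 1.
Hence c = [m·(rr + e) − 1]/(1 − m) = [2.500000 × (0.1884 + 0.07) − 1] / (1 − 2.500000) = 0.236000.

23.60%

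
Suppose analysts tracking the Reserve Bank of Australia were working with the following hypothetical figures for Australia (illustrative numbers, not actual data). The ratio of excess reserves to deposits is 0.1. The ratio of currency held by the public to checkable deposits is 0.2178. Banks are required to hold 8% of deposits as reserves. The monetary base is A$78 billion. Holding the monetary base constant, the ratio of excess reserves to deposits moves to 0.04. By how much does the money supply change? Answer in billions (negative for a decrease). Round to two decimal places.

A$42.41 billion

Initially m₁ = (1 + 0.2178) / (0.08 + 0.1 + 0.2178) ≈ 3.06134, so M₁ = 3.06134 × 78 ≈ 238.7845 billion.
After the change m₂ = (1 + 0.2178) / (0.08 + 0.04 + 0.2178) ≈ 3.60509, so M₂ = 3.60509 × 78 ≈ 281.197 billion.
ΔM = M₂ − M₁ = 281.197 − 238.7845 = 42.4125 billion.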